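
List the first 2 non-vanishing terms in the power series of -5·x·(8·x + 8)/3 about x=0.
-40·x^2/3 - 40·x/3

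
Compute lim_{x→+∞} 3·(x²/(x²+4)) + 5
Evaluate the dominant behaviour as x → +∞; each term tends to a finite value or vanishes.
Limit = 8.

Final answer: 8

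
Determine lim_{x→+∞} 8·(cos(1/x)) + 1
Evaluate the dominant behaviour as x → +∞; each term tends to a finite value or vanishes.
Limit = 9.

Final answer: 9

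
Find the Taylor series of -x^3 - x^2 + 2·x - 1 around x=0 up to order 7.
-x^3 - x^2 + 2·x - 1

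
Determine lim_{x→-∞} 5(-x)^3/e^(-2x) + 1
The quotient is an ∞/∞ indeterminate form as x → -∞.
Compare growth rates of the dominant terms (exponentials ≫ polynomials ≫ logarithms), or apply L'Hôpital's rule; the quotient → 0.
Adding the constant: 0 + 1 = 1. Limit = 1.

Final answer: 1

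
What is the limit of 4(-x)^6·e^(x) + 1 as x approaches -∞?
The product is a 0·∞ indeterminate form at x → -∞.
Rewrite the product as 4(-x)^6 / e^(-x) (an ∞/∞ form) and apply L'Hôpital, or use the standard hierarchy e^(|x|) ≫ |(-x)^6| as x → -∞.
The indeterminate product → 0, so the limit = 1.

Final answer: 1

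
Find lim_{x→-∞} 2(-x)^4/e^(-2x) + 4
The quotient is an ∞/∞ indeterminate form as x → -∞.
Compare growth rates of the dominant terms (exponentials ≫ polynomials ≫ logarithms), or apply L'Hôpital's rule; the quotient → 0.
Adding the constant: 0 + 4 = 4. Limit = 4.

Final answer: 4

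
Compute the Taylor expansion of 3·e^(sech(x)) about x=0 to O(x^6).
e·x^4 - 3·e·x^2/2 + 3·e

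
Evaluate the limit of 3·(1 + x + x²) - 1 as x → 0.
Direct substitution at x = 0 gives 2.

Final answer: 2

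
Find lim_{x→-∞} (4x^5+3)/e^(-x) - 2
The quotient is an ∞/∞ indeterminate form as x → -∞.
Compare growth rates of the dominant terms (exponentials ≫ polynomials ≫ logarithms), or apply L'Hôpital's rule; the quotient → 0.
Adding the constant: 0 - 2 = -2. Limit = -2.

Final answer: -2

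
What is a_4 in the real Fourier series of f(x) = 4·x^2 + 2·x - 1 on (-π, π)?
a_4 = (1/π) ∫_{-π}^{π} f(x)·cos(4x) dx.
Evaluate the integral (use parity and integration by parts as needed): a_4 = 1.

Final answer: 1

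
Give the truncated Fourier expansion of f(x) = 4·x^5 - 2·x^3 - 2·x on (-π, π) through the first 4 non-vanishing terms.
(-164·π^2 + 8·π^4 + 980)·sin(x) + (-4·π^4 - 31 + 22·π^2)·sin(2·x) + (-196·π^2/27 + 284/81 + 8·π^4/3)·sin(3·x) + (-2·π^4 - 5/16 + 7·π^2/2)·sin(4·x)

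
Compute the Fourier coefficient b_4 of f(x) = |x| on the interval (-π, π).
b_4 = (1/π) ∫_{-π}^{π} f(x)·sin(4x) dx.
Evaluate the integral (use parity and integration by parts as needed): b_4 = 0.

Final answer: 0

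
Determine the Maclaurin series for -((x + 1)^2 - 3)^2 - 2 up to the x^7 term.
-x^4 - 4·x^3 + 8·x - 6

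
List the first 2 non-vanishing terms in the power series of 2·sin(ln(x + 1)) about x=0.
-x^2 + 2·x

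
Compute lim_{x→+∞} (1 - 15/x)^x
As x → +∞: this is the defining limit (1 - 15/x)^x → e^(-15).
Limit = e^(-15).

Final answer: e^(-15)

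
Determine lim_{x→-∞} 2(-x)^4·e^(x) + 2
The product is a 0·∞ indeterminate form at x → -∞.
Rewrite the product as 2(-x)^4 / e^(-x) (an ∞/∞ form) and apply L'Hôpital, or use the standard hierarchy e^(|x|) ≫ |(-x)^4| as x → -∞.
The indeterminate product → 0, so the limit = 2.

Final answer: 2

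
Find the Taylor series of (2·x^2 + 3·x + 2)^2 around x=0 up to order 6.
4·x^4 + 12·x^3 + 17·x^2 + 12·x + 4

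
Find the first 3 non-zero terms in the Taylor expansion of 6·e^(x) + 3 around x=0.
3·x^2 + 6·x + 9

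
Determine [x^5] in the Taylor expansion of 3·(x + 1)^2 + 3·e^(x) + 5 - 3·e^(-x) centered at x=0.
Expand to order 5: 3·(x + 1)^2 + 3·e^(x) + 5 - 3·e^(-x) = x^5/20 + x^3 + 3·x^2 + 12·x + 8 + O(x^6).
The coefficient of x^5 is 1/20.

Final answer: 1/20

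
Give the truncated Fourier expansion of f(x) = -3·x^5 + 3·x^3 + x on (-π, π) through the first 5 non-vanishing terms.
(-754 - 6·π^4 + 126·π^2)·sin(x) + (-18·π^2 + 26 + 3·π^4)·sin(2·x) + (-2·π^4 - 98/27 + 58·π^2/9)·sin(3·x) + (-27·π^2/8 + 49/64 + 3·π^4/2)·sin(4·x) + (-6·π^4/5 - 74/625 + 54·π^2/25)·sin(5·x)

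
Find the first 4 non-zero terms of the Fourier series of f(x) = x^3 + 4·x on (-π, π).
(-4 + 2·π^2)·sin(x) + (-π^2 - 5/2)·sin(2·x) + (20/9 + 2·π^2/3)·sin(3·x) + (-π^2/2 - 29/16)·sin(4·x)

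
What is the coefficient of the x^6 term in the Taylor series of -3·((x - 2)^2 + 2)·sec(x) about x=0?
Expand to order 6: -3·((x - 2)^2 + 2)·sec(x) = -43·x^6/20 + 5·x^5/2 - 21·x^4/4 + 6·x^3 - 12·x^2 + 12·x - 18 + O(x^7).
The coefficient of x^6 is -43/20.

Final answer: -43/20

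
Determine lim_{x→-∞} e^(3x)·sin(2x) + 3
Evaluate the dominant behaviour as x → -∞; each term tends to a finite value or vanishes.
Limit = 3.

Final answer: 3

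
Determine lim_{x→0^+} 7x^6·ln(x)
This is a 0·∞ indeterminate form at x → 0⁺.
Rewrite the product as 7·ln(x) / x^(-6) and apply L'Hôpital, or use the standard hierarchy x^(-6) ≫ |ln x| as x → 0⁺.
The indeterminate product → 0, so the limit = 0.

Final answer: 0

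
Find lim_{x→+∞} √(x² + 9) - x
This is an ∞ − ∞ indeterminate form.
Multiply and divide by the conjugate √(x²+9) + x; the x² terms cancel, leaving 9/(√(x²+9)+x) → 0.
Limit = 0.

Final answer: 0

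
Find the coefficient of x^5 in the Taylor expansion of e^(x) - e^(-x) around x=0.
Expand to order 5: e^(x) - e^(-x) = x^5/60 + x^3/3 + 2·x + O(x^6).
The coefficient of x^5 is 1/60.

Final answer: 1/60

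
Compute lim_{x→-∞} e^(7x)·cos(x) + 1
Evaluate the dominant behaviour as x → -∞; each term tends to a finite value or vanishes.
Limit = 1.

Final answer: 1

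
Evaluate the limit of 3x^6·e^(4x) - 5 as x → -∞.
The product is a 0·∞ indeterminate form at x → -∞.
Rewrite the product as 3x^6 / e^(-4x) (an ∞/∞ form) and apply L'Hôpital, or use the standard hierarchy e^(4|x|) ≫ |x^6| as x → -∞.
The indeterminate product → 0, so the limit = -5.

Final answer: -5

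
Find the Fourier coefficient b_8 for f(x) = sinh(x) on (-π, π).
b_8 = (1/π) ∫_{-π}^{π} f(x)·sin(8x) dx.
Evaluate the integral (use parity and integration by parts as needed): b_8 = -16·sinh(π)/(65·π).

Final answer: -16·sinh(π)/(65·π)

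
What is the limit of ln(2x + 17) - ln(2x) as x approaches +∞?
This is an ∞ − ∞ indeterminate form.
Combine the logarithms: ln(2x+17) − ln(2x) = ln((2x+17)/(2x)) = ln(1 + 17/(2x)) → ln(1) = 0.
Limit = 0.

Final answer: 0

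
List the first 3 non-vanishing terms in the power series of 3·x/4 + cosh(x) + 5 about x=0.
x^2/2 + 3·x/4 + 6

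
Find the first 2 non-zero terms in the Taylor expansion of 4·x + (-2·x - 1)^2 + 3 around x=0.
8·x + 4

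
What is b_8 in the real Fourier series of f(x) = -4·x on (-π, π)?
b_8 = (1/π) ∫_{-π}^{π} f(x)·sin(8x) dx.
Evaluate the integral (use parity and integration by parts as needed): b_8 = 1.

Final answer: 1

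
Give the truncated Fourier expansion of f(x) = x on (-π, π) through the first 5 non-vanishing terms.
2·sin(x) - sin(2·x) + 2·sin(3·x)/3 - sin(4·x)/2 + 2·sin(5·x)/5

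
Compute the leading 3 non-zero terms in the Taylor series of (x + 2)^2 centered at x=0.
x^2 + 4·x + 4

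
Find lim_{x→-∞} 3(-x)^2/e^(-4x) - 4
The quotient is an ∞/∞ indeterminate form as x → -∞.
Compare growth rates of the dominant terms (exponentials ≫ polynomials ≫ logarithms), or apply L'Hôpital's rule; the quotient → 0.
Adding the constant: 0 - 4 = -4. Limit = -4.

Final answer: -4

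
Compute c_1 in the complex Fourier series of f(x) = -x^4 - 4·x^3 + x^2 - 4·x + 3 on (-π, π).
Compute the real Fourier coefficients first: a_1 = -52 + 8·π^2, b_1 = 40 - 8·π^2.
Then c_1 = (a_1 − i·b_1)/2 = -26 + 4·π^2 - 20·i + 4·i·π^2.

Final answer: -26 + 4·π^2 - 20·i + 4·i·π^2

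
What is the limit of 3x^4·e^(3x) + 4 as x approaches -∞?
The product is a 0·∞ indeterminate form at x → -∞.
Rewrite the product as 3x^4 / e^(-3x) (an ∞/∞ form) and apply L'Hôpital, or use the standard hierarchy e^(3|x|) ≫ |x^4| as x → -∞.
The indeterminate product → 0, so the limit = 4.

Final answer: 4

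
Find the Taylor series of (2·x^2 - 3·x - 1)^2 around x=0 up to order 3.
-12·x^3 + 5·x^2 + 6·x + 1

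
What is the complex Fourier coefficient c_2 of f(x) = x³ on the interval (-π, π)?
Compute the real Fourier coefficients first: a_2 = 0, b_2 = 3/2 - π^2.
Then c_2 = (a_2 − i·b_2)/2 = -3·i/4 + i·π^2/2.

Final answer: -3·i/4 + i·π^2/2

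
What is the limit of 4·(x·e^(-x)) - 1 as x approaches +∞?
Evaluate the dominant behaviour as x → +∞; each term tends to a finite value or vanishes.
Limit = -1.

Final answer: -1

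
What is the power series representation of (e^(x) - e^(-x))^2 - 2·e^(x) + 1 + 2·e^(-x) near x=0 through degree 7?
-x^7/1260 + 8·x^6/45 - x^5/30 + 4·x^4/3 - 2·x^3/3 + 4·x^2 - 4·x + 1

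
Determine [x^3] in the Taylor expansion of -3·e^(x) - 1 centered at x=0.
Expand to order 3: -3·e^(x) - 1 = -x^3/2 - 3·x^2/2 - 3·x - 4 + O(x^4).
The coefficient of x^3 is -1/2.

Final answer: -1/2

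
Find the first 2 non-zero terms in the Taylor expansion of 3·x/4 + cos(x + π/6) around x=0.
x/4 + √(3)/2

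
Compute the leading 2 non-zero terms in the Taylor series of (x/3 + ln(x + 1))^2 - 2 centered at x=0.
16·x^2/9 - 2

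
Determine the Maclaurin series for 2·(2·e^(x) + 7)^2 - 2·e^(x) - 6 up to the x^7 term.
77·x^7/360 + 283·x^6/360 + 31·x^5/12 + 91·x^4/12 + 59·x^3/3 + 43·x^2 + 70·x + 154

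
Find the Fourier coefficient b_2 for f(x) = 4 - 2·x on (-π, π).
b_2 = (1/π) ∫_{-π}^{π} f(x)·sin(2x) dx.
Evaluate the integral (use parity and integration by parts as needed): b_2 = 2.

Final answer: 2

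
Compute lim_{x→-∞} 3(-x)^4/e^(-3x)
This is an ∞/∞ indeterminate form as x → -∞.
Compare growth rates of the dominant terms (exponentials ≫ polynomials ≫ logarithms), or apply L'Hôpital's rule; the quotient → 0.
Limit = 0.

Final answer: 0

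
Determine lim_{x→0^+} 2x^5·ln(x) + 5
The product is a 0·∞ indeterminate form at x → 0⁺.
Rewrite the product as 2·ln(x) / x^(-5) and apply L'Hôpital, or use the standard hierarchy x^(-5) ≫ |ln x| as x → 0⁺.
The indeterminate product → 0, so the limit = 5.

Final answer: 5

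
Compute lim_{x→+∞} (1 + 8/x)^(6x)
As x → +∞: write (1 + 8/x)^(6x) = ((1 + 8/x)^x)^6 → (e^8)^6 = e^48.
Limit = e^(48).

Final answer: e^(48)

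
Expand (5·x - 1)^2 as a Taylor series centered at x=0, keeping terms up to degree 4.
25·x^2 - 10·x + 1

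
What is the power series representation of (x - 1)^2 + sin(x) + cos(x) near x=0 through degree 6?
-x^6/720 + x^5/120 + x^4/24 - x^3/6 + x^2/2 - x + 2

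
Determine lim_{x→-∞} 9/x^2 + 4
Evaluate the dominant behaviour as x → -∞; each term tends to a finite value or vanishes.
Limit = 4.

Final answer: 4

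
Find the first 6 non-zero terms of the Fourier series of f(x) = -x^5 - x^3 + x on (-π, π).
(-226 - 2·π^4 + 38·π^2)·sin(x) + (-4·π^2 + 5 + π^4)·sin(2·x) + (-2·π^4/3 + 10/81 + 22·π^2/27)·sin(3·x) + (-π^2/8 - 29/64 + π^4/2)·sin(4·x) + (-2·π^4/5 - 2·π^2/25 + 262/625)·sin(5·x) + (-29/81 + 4·π^2/27 + π^4/3)·sin(6·x)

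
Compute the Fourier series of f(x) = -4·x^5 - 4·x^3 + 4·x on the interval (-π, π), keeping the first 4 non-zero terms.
(-904 - 8·π^4 + 152·π^2)·sin(x) + (-16·π^2 + 20 + 4·π^4)·sin(2·x) + (-8·π^4/3 + 40/81 + 88·π^2/27)·sin(3·x) + (-π^2/2 - 29/16 + 2·π^4)·sin(4·x)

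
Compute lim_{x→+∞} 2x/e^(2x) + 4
The quotient is an ∞/∞ indeterminate form as x → +∞.
The exponential denominator e^(2x) dominates the polynomial numerator (e^x ≫ x as x → ∞), so the quotient → 0.
Adding the constant: 0 + 4 = 4. Limit = 4.

Final answer: 4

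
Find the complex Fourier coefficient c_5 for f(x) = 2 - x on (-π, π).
Compute the real Fourier coefficients first: a_5 = 0, b_5 = -2/5.
Then c_5 = (a_5 − i·b_5)/2 = i/5.

Final answer: i/5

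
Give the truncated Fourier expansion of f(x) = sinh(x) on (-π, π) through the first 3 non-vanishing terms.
sin(x)·sinh(π)/π - 4·sin(2·x)·sinh(π)/(5·π) + 3·sin(3·x)·sinh(π)/(5·π)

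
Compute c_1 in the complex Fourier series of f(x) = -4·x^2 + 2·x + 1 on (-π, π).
Compute the real Fourier coefficients first: a_1 = 16, b_1 = 4.
Then c_1 = (a_1 − i·b_1)/2 = 8 - 2·i.

Final answer: 8 - 2·i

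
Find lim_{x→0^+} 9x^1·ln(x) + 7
The product is a 0·∞ indeterminate form at x → 0⁺.
Rewrite the product as 9·ln(x) / x^(-1) and apply L'Hôpital, or use the standard hierarchy x^(-1) ≫ |ln x| as x → 0⁺.
The indeterminate product → 0, so the limit = 7.

Final answer: 7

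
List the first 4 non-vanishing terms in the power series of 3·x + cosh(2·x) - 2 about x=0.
2·x^4/3 + 2·x^2 + 3·x - 1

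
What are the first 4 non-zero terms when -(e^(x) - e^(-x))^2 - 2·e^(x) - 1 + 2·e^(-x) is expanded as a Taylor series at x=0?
-2·x^3/3 - 4·x^2 - 4·x - 1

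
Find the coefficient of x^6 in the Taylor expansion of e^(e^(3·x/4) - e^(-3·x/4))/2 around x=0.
Expand to order 6: e^(e^(3·x/4) - e^(-3·x/4))/2 = 567·x^6/10240 + 4617·x^5/40960 + 27·x^4/128 + 45·x^3/128 + 9·x^2/16 + 3·x/4 + 1/2 + O(x^7).
The coefficient of x^6 is 567/10240.

Final answer: 567/10240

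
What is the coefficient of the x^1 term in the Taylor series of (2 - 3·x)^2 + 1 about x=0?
Expand to order 1: (2 - 3·x)^2 + 1 = 5 - 12·x + O(x^2).
The coefficient of x^1 is -12.

Final answer: -12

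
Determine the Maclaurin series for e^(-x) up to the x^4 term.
x^4/24 - x^3/6 + x^2/2 - x + 1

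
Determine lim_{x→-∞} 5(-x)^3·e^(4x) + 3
The product is a 0·∞ indeterminate form at x → -∞.
Rewrite the product as 5(-x)^3 / e^(-4x) (an ∞/∞ form) and apply L'Hôpital, or use the standard hierarchy e^(4|x|) ≫ |(-x)^3| as x → -∞.
The indeterminate product → 0, so the limit = 3.

Final answer: 3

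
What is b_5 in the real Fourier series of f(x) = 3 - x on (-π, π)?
b_5 = (1/π) ∫_{-π}^{π} f(x)·sin(5x) dx.
Evaluate the integral (use parity and integration by parts as needed): b_5 = -2/5.

Final answer: -2/5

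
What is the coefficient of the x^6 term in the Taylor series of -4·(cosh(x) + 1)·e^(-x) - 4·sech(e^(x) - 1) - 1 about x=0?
Expand to order 6: -4·(cosh(x) + 1)·e^(-x) - 4·sech(e^(x) - 1) - 1 = -133·x^6/90 - 3·x^5/5 - 7·x^4/6 + 16·x^3/3 - 4·x^2 + 8·x - 13 + O(x^7).
The coefficient of x^6 is -133/90.

Final answer: -133/90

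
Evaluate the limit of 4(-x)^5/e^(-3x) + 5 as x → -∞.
The quotient is an ∞/∞ indeterminate form as x → -∞.
Compare growth rates of the dominant terms (exponentials ≫ polynomials ≫ logarithms), or apply L'Hôpital's rule; the quotient → 0.
Adding the constant: 0 + 5 = 5. Limit = 5.

Final answer: 5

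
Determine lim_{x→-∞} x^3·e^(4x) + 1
The product is a 0·∞ indeterminate form at x → -∞.
Rewrite the product as x^3 / e^(-4x) (an ∞/∞ form) and apply L'Hôpital, or use the standard hierarchy e^(4|x|) ≫ |x^3| as x → -∞.
The indeterminate product → 0, so the limit = 1.

Final answer: 1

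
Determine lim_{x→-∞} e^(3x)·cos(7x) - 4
Evaluate the dominant behaviour as x → -∞; each term tends to a finite value or vanishes.
Limit = -4.

Final answer: -4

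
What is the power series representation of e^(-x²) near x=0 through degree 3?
1 - x^2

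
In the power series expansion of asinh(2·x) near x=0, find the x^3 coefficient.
Expand to order 3: asinh(2·x) = -4·x^3/3 + 2·x + O(x^4).
The coefficient of x^3 is -4/3.

Final answer: -4/3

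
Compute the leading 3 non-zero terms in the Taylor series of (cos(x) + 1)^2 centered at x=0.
5·x^4/12 - 2·x^2 + 4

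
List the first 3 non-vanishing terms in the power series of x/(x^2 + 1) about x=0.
x^5 - x^3 + x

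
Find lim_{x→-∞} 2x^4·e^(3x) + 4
The product is a 0·∞ indeterminate form at x → -∞.
Rewrite the product as 2x^4 / e^(-3x) (an ∞/∞ form) and apply L'Hôpital, or use the standard hierarchy e^(3|x|) ≫ |x^4| as x → -∞.
The indeterminate product → 0, so the limit = 4.

Final answer: 4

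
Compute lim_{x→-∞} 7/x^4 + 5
Evaluate the dominant behaviour as x → -∞; each term tends to a finite value or vanishes.
Limit = 5.

Final answer: 5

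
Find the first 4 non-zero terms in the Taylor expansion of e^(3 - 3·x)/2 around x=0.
-9·x^3·e^(3)/4 + 9·x^2·e^(3)/4 - 3·x·e^(3)/2 + e^(3)/2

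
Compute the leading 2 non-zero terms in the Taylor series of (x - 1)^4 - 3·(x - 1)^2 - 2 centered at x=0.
2·x - 4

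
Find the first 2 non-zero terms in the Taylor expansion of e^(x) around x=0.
x + 1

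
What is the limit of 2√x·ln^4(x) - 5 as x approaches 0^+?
The product is a 0·∞ indeterminate form at x → 0⁺.
Rewrite the product as 2·ln^4(x) / x^(-1/2) and apply L'Hôpital, or use the standard hierarchy x^(-1/2) ≫ |ln x|^4 as x → 0⁺.
The indeterminate product → 0, so the limit = -5.

Final answer: -5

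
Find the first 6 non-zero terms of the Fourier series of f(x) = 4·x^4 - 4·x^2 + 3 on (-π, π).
(208 - 32·π^2)·cos(x) + (-16 + 8·π^2)·cos(2·x) + (112/27 - 32·π^2/9)·cos(3·x) + (-7/4 + 2·π^2)·cos(4·x) + (592/625 - 32·π^2/25)·cos(5·x) - 4·π^2/3 + 3 + 4·π^4/5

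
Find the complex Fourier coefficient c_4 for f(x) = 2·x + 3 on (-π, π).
Compute the real Fourier coefficients first: a_4 = 0, b_4 = -1.
Then c_4 = (a_4 − i·b_4)/2 = i/2.

Final answer: i/2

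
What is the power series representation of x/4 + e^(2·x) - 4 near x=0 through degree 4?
2·x^4/3 + 4·x^3/3 + 2·x^2 + 9·x/4 - 3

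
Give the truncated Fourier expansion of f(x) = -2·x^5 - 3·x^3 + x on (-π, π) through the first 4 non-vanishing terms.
(-442 - 4·π^4 + 74·π^2)·sin(x) + (-7·π^2 + 19/2 + 2·π^4)·sin(2·x) + (-4·π^4/3 + 2/81 + 26·π^2/27)·sin(3·x) + (-19/32 + π^2/4 + π^4)·sin(4·x)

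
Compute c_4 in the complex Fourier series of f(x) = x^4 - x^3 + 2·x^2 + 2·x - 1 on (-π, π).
Compute the real Fourier coefficients first: a_4 = 5/16 + π^2/2, b_4 = -19/16 + π^2/2.
Then c_4 = (a_4 − i·b_4)/2 = 5/32 + π^2/4 - i·π^2/4 + 19·i/32.

Final answer: 5/32 + π^2/4 - i·π^2/4 + 19·i/32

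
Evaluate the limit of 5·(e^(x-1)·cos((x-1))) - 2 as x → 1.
Direct substitution at x = 1 gives 3.

Final answer: 3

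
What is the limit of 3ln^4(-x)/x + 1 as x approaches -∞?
The quotient is an ∞/∞ indeterminate form as x → -∞.
Compare growth rates of the dominant terms (exponentials ≫ polynomials ≫ logarithms), or apply L'Hôpital's rule; the quotient → 0.
Adding the constant: 0 + 1 = 1. Limit = 1.

Final answer: 1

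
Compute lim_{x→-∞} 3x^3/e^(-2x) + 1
The quotient is an ∞/∞ indeterminate form as x → -∞.
Compare growth rates of the dominant terms (exponentials ≫ polynomials ≫ logarithms), or apply L'Hôpital's rule; the quotient → 0.
Adding the constant: 0 + 1 = 1. Limit = 1.

Final answer: 1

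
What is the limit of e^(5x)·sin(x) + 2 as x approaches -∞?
Evaluate the dominant behaviour as x → -∞; each term tends to a finite value or vanishes.
Limit = 2.

Final answer: 2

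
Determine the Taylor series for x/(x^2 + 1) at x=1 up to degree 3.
1/2 - (x - 1)^2/4 + (x - 1)^3/4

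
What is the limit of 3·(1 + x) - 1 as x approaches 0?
Direct substitution at x = 0 gives 2.

Final answer: 2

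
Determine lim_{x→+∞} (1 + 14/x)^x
As x → +∞: this is the defining limit (1 + 14/x)^x → e^14.
Limit = e^(14).

Final answer: e^(14)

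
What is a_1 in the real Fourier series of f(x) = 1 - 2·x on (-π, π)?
a_1 = (1/π) ∫_{-π}^{π} f(x)·cos(1x) dx.
Evaluate the integral (use parity and integration by parts as needed): a_1 = 0.

Final answer: 0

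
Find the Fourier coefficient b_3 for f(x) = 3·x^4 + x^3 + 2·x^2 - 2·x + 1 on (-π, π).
b_3 = (1/π) ∫_{-π}^{π} f(x)·sin(3x) dx.
Evaluate the integral (use parity and integration by parts as needed): b_3 = -16/9 + 2·π^2/3.

Final answer: -16/9 + 2·π^2/3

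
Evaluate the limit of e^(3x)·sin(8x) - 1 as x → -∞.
Evaluate the dominant behaviour as x → -∞; each term tends to a finite value or vanishes.
Limit = -1.

Final answer: -1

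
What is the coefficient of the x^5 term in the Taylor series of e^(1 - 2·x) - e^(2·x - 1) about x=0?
Expand to order 5: e^(1 - 2·x) - e^(2·x - 1) = x^5·(-4·e/15 - 4·e^(-1)/15) + x^4·(-2·e^(-1)/3 + 2·e/3) + x^3·(-4·e/3 - 4·e^(-1)/3) + x^2·(-2·e^(-1) + 2·e) + x·(-2·e - 2·e^(-1)) - e^(-1) + e + O(x^6).
The coefficient of x^5 is -4·e/15 - 4·e^(-1)/15.

Final answer: -4·e/15 - 4·e^(-1)/15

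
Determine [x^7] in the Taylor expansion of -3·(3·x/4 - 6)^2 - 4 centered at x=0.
Expand to order 7: -3·(3·x/4 - 6)^2 - 4 = -27·x^2/16 + 27·x - 112 + O(x^8).
The coefficient of x^7 is 0.

Final answer: 0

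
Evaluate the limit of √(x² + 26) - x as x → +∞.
This is an ∞ − ∞ indeterminate form.
Multiply and divide by the conjugate √(x²+26) + x; the x² terms cancel, leaving 26/(√(x²+26)+x) → 0.
Limit = 0.

Final answer: 0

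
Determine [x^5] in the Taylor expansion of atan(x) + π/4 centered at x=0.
Expand to order 5: atan(x) + π/4 = x^5/5 - x^3/3 + x + π/4 + O(x^6).
The coefficient of x^5 is 1/5.

Final answer: 1/5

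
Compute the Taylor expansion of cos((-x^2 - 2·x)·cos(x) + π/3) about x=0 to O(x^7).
x^6·(-53/180 + 85·√(3)/48) + x^5·(27·√(3)/40 + 5/3) + x^4·(13/12 - 5·√(3)/4) + x^3·(-7·√(3)/6 - 1) + x^2·(-1 + √(3)/2) + √(3)·x + 1/2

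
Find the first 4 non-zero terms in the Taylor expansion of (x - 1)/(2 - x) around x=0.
x^3/16 + x^2/8 + x/4 - 1/2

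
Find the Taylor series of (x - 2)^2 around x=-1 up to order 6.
9 - 6·(x + 1) + (x + 1)^2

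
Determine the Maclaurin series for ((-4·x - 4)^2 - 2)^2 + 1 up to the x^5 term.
256·x^4 + 1024·x^3 + 1472·x^2 + 896·x + 197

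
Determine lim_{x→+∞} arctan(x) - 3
Evaluate the dominant behaviour as x → +∞; each term tends to a finite value or vanishes.
Limit = -3 + π/2.

Final answer: -3 + π/2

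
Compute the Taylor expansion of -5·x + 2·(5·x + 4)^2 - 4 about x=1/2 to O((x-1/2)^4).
78 + 125·(x - 1/2) + 50·(x - 1/2)^2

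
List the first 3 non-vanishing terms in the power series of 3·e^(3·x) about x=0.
27·x^2/2 + 9·x + 3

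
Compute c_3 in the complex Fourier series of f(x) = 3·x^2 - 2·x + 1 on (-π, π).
Compute the real Fourier coefficients first: a_3 = -4/3, b_3 = -4/3.
Then c_3 = (a_3 − i·b_3)/2 = -2/3 + 2·i/3.

Final answer: -2/3 + 2·i/3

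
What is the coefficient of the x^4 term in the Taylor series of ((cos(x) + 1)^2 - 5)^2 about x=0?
Expand to order 4: ((cos(x) + 1)^2 - 5)^2 = 19·x^4/6 + 4·x^2 + 1 + O(x^5).
The coefficient of x^4 is 19/6.

Final answer: 19/6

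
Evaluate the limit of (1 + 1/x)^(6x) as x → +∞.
As x → +∞: write (1 + 1/x)^(6x) = ((1 + 1/x)^x)^6 → (e^1)^6 = e^6.
Limit = e^(6).

Final answer: e^(6)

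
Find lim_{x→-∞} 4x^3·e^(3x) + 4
The product is a 0·∞ indeterminate form at x → -∞.
Rewrite the product as 4x^3 / e^(-3x) (an ∞/∞ form) and apply L'Hôpital, or use the standard hierarchy e^(3|x|) ≫ |x^3| as x → -∞.
The indeterminate product → 0, so the limit = 4.

Final answer: 4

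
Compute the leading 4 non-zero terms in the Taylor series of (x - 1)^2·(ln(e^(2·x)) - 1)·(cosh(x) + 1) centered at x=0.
6·x^3 - 21·x^2/2 + 8·x - 2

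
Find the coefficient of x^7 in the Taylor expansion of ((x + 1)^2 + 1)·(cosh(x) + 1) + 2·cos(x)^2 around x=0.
Expand to order 7: ((x + 1)^2 + 1)·(cosh(x) + 1) + 2·cos(x)^2 = x^7/360 - 2·x^6/45 + x^5/12 + 5·x^4/4 + x^3 + x^2 + 4·x + 6 + O(x^8).
The coefficient of x^7 is 1/360.

Final answer: 1/360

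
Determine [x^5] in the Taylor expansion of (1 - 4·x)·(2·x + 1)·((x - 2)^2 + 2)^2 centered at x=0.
Expand to order 5: (1 - 4·x)·(2·x + 1)·((x - 2)^2 + 2)^2 = 62·x^5 - 207·x^4 + 320·x^3 - 164·x^2 - 120·x + 36 + O(x^6).
The coefficient of x^5 is 62.

Final answer: 62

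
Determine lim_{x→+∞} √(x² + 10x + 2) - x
This is an ∞ − ∞ indeterminate form.
Multiply and divide by the conjugate √(x²+10x + 2) + x; the x² terms cancel, leaving (10x + 2)/(√(x²+10x + 2)+x) → 10/2 = 5.
Limit = 5.

Final answer: 5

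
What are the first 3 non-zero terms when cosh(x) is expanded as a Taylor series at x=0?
x^4/24 + x^2/2 + 1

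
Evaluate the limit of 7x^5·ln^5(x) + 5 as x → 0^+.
The product is a 0·∞ indeterminate form at x → 0⁺.
Rewrite the product as 7·ln^5(x) / x^(-5) and apply L'Hôpital, or use the standard hierarchy x^(-5) ≫ |ln x|^5 as x → 0⁺.
The indeterminate product → 0, so the limit = 5.

Final answer: 5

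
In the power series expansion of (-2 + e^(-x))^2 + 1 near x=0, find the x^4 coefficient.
Expand to order 4: (-2 + e^(-x))^2 + 1 = x^4/2 - 2·x^3/3 + 2·x + 2 + O(x^5).
The coefficient of x^4 is 1/2.

Final answer: 1/2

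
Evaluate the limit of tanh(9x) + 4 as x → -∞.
Evaluate the dominant behaviour as x → -∞; each term tends to a finite value or vanishes.
Limit = 3.

Final answer: 3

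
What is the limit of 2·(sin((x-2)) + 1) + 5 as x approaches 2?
Direct substitution at x = 2 gives 7.

Final answer: 7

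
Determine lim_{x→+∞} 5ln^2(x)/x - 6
The quotient is an ∞/∞ indeterminate form as x → +∞.
The polynomial denominator x dominates the logarithmic numerator (any positive power of x ≫ ln^2(x) as x → ∞), so the quotient → 0.
Adding the constant: 0 - 6 = -6. Limit = -6.

Final answer: -6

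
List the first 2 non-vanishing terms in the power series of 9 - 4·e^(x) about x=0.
5 - 4·x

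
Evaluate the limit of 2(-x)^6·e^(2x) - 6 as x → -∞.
The product is a 0·∞ indeterminate form at x → -∞.
Rewrite the product as 2(-x)^6 / e^(-2x) (an ∞/∞ form) and apply L'Hôpital, or use the standard hierarchy e^(2|x|) ≫ |(-x)^6| as x → -∞.
The indeterminate product → 0, so the limit = -6.

Final answer: -6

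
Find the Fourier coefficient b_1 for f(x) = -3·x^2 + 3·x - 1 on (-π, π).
b_1 = (1/π) ∫_{-π}^{π} f(x)·sin(1x) dx.
Evaluate the integral (use parity and integration by parts as needed): b_1 = 6.

Final answer: 6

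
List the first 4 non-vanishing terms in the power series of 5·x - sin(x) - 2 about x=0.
-x^5/120 + x^3/6 + 4·x - 2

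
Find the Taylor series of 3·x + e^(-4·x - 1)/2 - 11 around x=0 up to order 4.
16·x^4·e^(-1)/3 - 16·x^3·e^(-1)/3 + 4·x^2·e^(-1) + x·(3 - 2·e^(-1)) - 11 + e^(-1)/2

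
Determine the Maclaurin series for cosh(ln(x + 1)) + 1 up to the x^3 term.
-x^3/2 + x^2/2 + 2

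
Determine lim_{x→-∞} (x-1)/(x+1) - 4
Evaluate the dominant behaviour as x → -∞; each term tends to a finite value or vanishes.
Limit = -3.

Final answer: -3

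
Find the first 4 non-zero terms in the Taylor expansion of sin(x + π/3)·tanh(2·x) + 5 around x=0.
-11·√(3)·x^3/6 + x^2 + √(3)·x + 5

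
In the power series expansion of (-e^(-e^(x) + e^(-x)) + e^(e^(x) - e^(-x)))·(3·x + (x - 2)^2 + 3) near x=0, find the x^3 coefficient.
82/3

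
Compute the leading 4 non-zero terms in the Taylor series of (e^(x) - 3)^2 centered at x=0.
x^3/3 - x^2 - 4·x + 4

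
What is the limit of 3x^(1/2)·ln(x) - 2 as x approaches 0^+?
The product is a 0·∞ indeterminate form at x → 0⁺.
Rewrite the product as 3·ln(x) / x^(-1/2) and apply L'Hôpital, or use the standard hierarchy x^(-1/2) ≫ |ln x| as x → 0⁺.
The indeterminate product → 0, so the limit = -2.

Final answer: -2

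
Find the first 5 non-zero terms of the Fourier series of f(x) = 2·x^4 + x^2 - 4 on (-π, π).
(92 - 16·π^2)·cos(x) + (-5 + 4·π^2)·cos(2·x) + (20/27 - 16·π^2/9)·cos(3·x) + (-1/8 + π^2)·cos(4·x) - 4 + π^2/3 + 2·π^4/5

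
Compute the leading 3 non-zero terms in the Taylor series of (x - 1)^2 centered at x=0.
x^2 - 2·x + 1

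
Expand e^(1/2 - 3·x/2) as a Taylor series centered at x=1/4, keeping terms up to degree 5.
e^(1/8) - 3·e^(1/8)·(x - 1/4)/2 + 9·e^(1/8)·(x - 1/4)^2/8 - 9·e^(1/8)·(x - 1/4)^3/16 + 27·e^(1/8)·(x - 1/4)^4/128 - 81·e^(1/8)·(x - 1/4)^5/1280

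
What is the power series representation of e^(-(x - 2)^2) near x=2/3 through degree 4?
e^(-16/9) + 8·e^(-16/9)·(x - 2/3)/3 + 23·e^(-16/9)·(x - 2/3)^2/9 + 40·e^(-16/9)·(x - 2/3)^3/81 - 461·e^(-16/9)·(x - 2/3)^4/486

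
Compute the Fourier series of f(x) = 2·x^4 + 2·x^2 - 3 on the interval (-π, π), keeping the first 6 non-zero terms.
(88 - 16·π^2)·cos(x) + (-4 + 4·π^2)·cos(2·x) + (8/27 - 16·π^2/9)·cos(3·x) + (1/8 + π^2)·cos(4·x) + (-16·π^2/25 - 104/625)·cos(5·x) - 3 + 2·π^2/3 + 2·π^4/5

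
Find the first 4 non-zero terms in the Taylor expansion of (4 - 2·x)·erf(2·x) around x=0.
32·x^4/(3·√(π)) - 64·x^3/(3·√(π)) - 8·x^2/√(π) + 16·x/√(π)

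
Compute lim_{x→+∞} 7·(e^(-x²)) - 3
Evaluate the dominant behaviour as x → +∞; each term tends to a finite value or vanishes.
Limit = -3.

Final answer: -3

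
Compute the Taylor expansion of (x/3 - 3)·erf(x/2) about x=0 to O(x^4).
x^3/(4·√(π)) + x^2/(3·√(π)) - 3·x/√(π)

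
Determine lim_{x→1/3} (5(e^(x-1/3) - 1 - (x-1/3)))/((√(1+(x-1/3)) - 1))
Both numerator and denominator → 0 as x → 1/3; this is a 0/0 indeterminate form.
Expand each to leading order near x = 1/3: numerator ~ 5·(x - 1/3)^2/2, denominator ~ (x - 1/3)/2.
The limit of the ratio is 0.

Final answer: 0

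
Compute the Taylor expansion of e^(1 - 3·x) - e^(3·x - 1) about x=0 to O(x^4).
x^3·(-9·e/2 - 9·e^(-1)/2) + x^2·(-9·e^(-1)/2 + 9·e/2) + x·(-3·e - 3·e^(-1)) - e^(-1) + e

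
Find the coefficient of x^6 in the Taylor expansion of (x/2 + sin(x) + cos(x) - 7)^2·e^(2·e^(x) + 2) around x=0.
61709·e^(4)/720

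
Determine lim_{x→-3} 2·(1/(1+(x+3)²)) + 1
Direct substitution at x = -3 gives 3.

Final answer: 3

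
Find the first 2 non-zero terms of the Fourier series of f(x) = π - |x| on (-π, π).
4·cos(x)/π + π/2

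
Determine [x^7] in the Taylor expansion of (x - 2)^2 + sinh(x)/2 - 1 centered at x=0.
Expand to order 7: (x - 2)^2 + sinh(x)/2 - 1 = x^7/10080 + x^5/240 + x^3/12 + x^2 - 7·x/2 + 3 + O(x^8).
The coefficient of x^7 is 1/10080.

Final answer: 1/10080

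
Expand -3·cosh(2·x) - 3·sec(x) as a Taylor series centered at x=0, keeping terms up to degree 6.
-25·x^6/48 - 21·x^4/8 - 15·x^2/2 - 6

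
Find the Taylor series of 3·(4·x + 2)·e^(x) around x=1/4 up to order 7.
9·e^(1/4) + 21·e^(1/4)·(x - 1/4) + 33·e^(1/4)·(x - 1/4)^2/2 + 15·e^(1/4)·(x - 1/4)^3/2 + 19·e^(1/4)·(x - 1/4)^4/8 + 23·e^(1/4)·(x - 1/4)^5/40 + 9·e^(1/4)·(x - 1/4)^6/80 + 31·e^(1/4)·(x - 1/4)^7/1680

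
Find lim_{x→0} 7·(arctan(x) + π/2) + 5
Direct substitution at x = 0 gives 5 + 7·π/2.

Final answer: 5 + 7·π/2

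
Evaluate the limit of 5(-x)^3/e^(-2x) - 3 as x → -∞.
The quotient is an ∞/∞ indeterminate form as x → -∞.
Compare growth rates of the dominant terms (exponentials ≫ polynomials ≫ logarithms), or apply L'Hôpital's rule; the quotient → 0.
Adding the constant: 0 - 3 = -3. Limit = -3.

Final answer: -3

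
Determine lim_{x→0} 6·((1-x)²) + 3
Direct substitution at x = 0 gives 9.

Final answer: 9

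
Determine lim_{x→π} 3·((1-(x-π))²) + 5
Direct substitution at x = π gives 8.

Final answer: 8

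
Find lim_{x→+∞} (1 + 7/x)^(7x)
As x → +∞: write (1 + 7/x)^(7x) = ((1 + 7/x)^x)^7 → (e^7)^7 = e^49.
Limit = e^(49).

Final answer: e^(49)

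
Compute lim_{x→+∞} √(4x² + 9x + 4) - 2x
As x → +∞: multiply by the conjugate to get (9x+4)/(√(4x²+9x+4)+2x); the denominator ~ 4x, so the limit is 9/4.
Limit = 9/4.

Final answer: 9/4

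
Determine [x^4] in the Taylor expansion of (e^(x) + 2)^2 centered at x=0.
Expand to order 4: (e^(x) + 2)^2 = 5·x^4/6 + 2·x^3 + 4·x^2 + 6·x + 9 + O(x^5).
The coefficient of x^4 is 5/6.

Final answer: 5/6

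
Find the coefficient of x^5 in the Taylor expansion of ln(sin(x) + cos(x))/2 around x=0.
Expand to order 5: ln(sin(x) + cos(x))/2 = x^5/3 - x^4/3 + x^3/3 - x^2/2 + x/2 + O(x^6).
The coefficient of x^5 is 1/3.

Final answer: 1/3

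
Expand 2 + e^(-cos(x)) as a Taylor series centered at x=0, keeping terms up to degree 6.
x^6·e^(-1)/720 + x^4·e^(-1)/12 + x^2·e^(-1)/2 + e^(-1) + 2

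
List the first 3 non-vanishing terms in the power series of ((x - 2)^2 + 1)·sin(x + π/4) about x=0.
-11·√(2)·x^2/4 + √(2)·x/2 + 5·√(2)/2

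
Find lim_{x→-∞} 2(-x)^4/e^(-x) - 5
The quotient is an ∞/∞ indeterminate form as x → -∞.
Compare growth rates of the dominant terms (exponentials ≫ polynomials ≫ logarithms), or apply L'Hôpital's rule; the quotient → 0.
Adding the constant: 0 - 5 = -5. Limit = -5.

Final answer: -5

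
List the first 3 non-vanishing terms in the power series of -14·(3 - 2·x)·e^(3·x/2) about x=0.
-21·x^2/4 - 35·x - 42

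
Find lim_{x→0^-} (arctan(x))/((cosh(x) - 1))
Both numerator and denominator → 0 as x → 0^-; this is a 0/0 indeterminate form.
Expand each to leading order near x = 0: numerator ~ x, denominator ~ x^2/2.
The limit of the ratio is -∞.

Final answer: -∞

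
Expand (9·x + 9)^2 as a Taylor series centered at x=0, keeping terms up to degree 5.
81·x^2 + 162·x + 81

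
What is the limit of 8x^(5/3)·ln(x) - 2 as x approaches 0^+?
The product is a 0·∞ indeterminate form at x → 0⁺.
Rewrite the product as 8·ln(x) / x^(-5/3) and apply L'Hôpital, or use the standard hierarchy x^(-5/3) ≫ |ln x| as x → 0⁺.
The indeterminate product → 0, so the limit = -2.

Final answer: -2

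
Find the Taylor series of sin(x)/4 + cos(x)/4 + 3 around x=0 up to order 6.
-x^6/2880 + x^5/480 + x^4/96 - x^3/24 - x^2/8 + x/4 + 13/4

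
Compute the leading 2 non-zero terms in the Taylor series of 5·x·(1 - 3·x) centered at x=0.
-15·x^2 + 5·x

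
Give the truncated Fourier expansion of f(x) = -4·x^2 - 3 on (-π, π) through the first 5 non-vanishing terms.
16·cos(x) - 4·cos(2·x) + 16·cos(3·x)/9 - cos(4·x) - 4·π^2/3 - 3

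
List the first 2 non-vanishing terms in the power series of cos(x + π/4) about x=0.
-√(2)·x/2 + √(2)/2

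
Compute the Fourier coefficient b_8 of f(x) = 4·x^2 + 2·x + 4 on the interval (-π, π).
b_8 = (1/π) ∫_{-π}^{π} f(x)·sin(8x) dx.
Evaluate the integral (use parity and integration by parts as needed): b_8 = -1/2.

Final answer: -1/2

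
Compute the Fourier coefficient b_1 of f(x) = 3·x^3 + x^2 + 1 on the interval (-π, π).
b_1 = (1/π) ∫_{-π}^{π} f(x)·sin(1x) dx.
Evaluate the integral (use parity and integration by parts as needed): b_1 = -36 + 6·π^2.

Final answer: -36 + 6·π^2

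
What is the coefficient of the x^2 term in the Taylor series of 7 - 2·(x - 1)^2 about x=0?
Expand to order 2: 7 - 2·(x - 1)^2 = -2·x^2 + 4·x + 5 + O(x^3).
The coefficient of x^2 is -2.

Final answer: -2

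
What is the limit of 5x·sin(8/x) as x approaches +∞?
As x → +∞: let u = 8/x → 0⁺; then 5·x·sin(8/x) = 5·8·sin(u)/u → 5·8·1 = 40.
Limit = 40.

Final answer: 40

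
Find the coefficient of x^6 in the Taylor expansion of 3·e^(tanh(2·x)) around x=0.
Expand to order 6: 3·e^(tanh(2·x)) = 388·x^6/15 - 12·x^5/5 - 14·x^4 - 4·x^3 + 6·x^2 + 6·x + 3 + O(x^7).
The coefficient of x^6 is 388/15.

Final answer: 388/15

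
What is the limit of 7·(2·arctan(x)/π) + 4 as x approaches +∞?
Evaluate the dominant behaviour as x → +∞; each term tends to a finite value or vanishes.
Limit = 11.

Final answer: 11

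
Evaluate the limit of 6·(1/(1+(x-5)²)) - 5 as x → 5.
Direct substitution at x = 5 gives 1.

Final answer: 1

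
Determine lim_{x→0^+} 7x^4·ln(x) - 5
The product is a 0·∞ indeterminate form at x → 0⁺.
Rewrite the product as 7·ln(x) / x^(-4) and apply L'Hôpital, or use the standard hierarchy x^(-4) ≫ |ln x| as x → 0⁺.
The indeterminate product → 0, so the limit = -5.

Final answer: -5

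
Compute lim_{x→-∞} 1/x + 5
Evaluate the dominant behaviour as x → -∞; each term tends to a finite value or vanishes.
Limit = 5.

Final answer: 5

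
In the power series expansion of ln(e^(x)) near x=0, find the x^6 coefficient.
Expand to order 6: ln(e^(x)) = x + O(x^7).
The coefficient of x^6 is 0.

Final answer: 0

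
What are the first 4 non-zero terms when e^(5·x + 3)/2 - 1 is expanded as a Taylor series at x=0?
125·x^3·e^(3)/12 + 25·x^2·e^(3)/4 + 5·x·e^(3)/2 - 1 + e^(3)/2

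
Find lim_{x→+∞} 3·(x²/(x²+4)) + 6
Evaluate the dominant behaviour as x → +∞; each term tends to a finite value or vanishes.
Limit = 9.

Final answer: 9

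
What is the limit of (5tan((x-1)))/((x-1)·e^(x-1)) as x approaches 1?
Both numerator and denominator → 0 as x → 1; this is a 0/0 indeterminate form.
Expand each to leading order near x = 1: numerator ~ 5·(x - 1), denominator ~ (x - 1).
The limit of the ratio is 5.

Final answer: 5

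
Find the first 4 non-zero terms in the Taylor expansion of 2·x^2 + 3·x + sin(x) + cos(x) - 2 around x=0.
-x^3/6 + 3·x^2/2 + 4·x - 1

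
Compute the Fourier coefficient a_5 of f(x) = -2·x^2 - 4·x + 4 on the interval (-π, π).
a_5 = (1/π) ∫_{-π}^{π} f(x)·cos(5x) dx.
Evaluate the integral (use parity and integration by parts as needed): a_5 = 8/25.

Final answer: 8/25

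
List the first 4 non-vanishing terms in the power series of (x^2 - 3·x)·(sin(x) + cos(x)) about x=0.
-7·x^5/24 + 5·x^3/2 - 2·x^2 - 3·x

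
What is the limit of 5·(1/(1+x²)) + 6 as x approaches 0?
Direct substitution at x = 0 gives 11.

Final answer: 11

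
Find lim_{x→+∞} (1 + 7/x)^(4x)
As x → +∞: write (1 + 7/x)^(4x) = ((1 + 7/x)^x)^4 → (e^7)^4 = e^28.
Limit = e^(28).

Final answer: e^(28)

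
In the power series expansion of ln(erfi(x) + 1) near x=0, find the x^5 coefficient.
Expand to order 5: ln(erfi(x) + 1) = x^5·(3·π^3 + 96·π + 40·π^2)/(15·π^(7/2)) + x^4·(-4·π - 12)/(3·π^2) + x^3·(2·π + 8)/(3·π^(3/2)) - 2·x^2/π + 2·x/√(π) + O(x^6).
The coefficient of x^5 is (3·π^3 + 96·π + 40·π^2)/(15·π^(7/2)).

Final answer: (3·π^3 + 96·π + 40·π^2)/(15·π^(7/2))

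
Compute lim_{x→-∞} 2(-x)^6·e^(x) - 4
The product is a 0·∞ indeterminate form at x → -∞.
Rewrite the product as 2(-x)^6 / e^(-x) (an ∞/∞ form) and apply L'Hôpital, or use the standard hierarchy e^(|x|) ≫ |(-x)^6| as x → -∞.
The indeterminate product → 0, so the limit = -4.

Final answer: -4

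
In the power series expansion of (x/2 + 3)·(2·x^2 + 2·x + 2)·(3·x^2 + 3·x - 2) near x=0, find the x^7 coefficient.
Expand to order 7: (x/2 + 3)·(2·x^2 + 2·x + 2)·(3·x^2 + 3·x - 2) = 3·x^5 + 24·x^4 + 40·x^3 + 25·x^2 + 4·x - 12 + O(x^8).
The coefficient of x^7 is 0.

Final answer: 0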